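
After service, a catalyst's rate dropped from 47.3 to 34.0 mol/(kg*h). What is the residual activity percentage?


Activity (%) = (rate_used / rate_fresh) * 100
rate_used = 34.0, rate_fresh = 47.3
= (34.0 / 47.3) * 100
= 0.7188 * 100 = 71.88

71.88 %


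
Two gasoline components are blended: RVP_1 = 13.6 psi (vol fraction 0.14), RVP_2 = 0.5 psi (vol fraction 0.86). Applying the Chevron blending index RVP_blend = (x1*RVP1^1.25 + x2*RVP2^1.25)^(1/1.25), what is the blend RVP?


Chevron index: RVP_blend = (sum xi*RVPi^1.25)^(1/1.25)
RVP^1.25 terms: 0.14 * 13.6^1.25 + 0.86 * 0.5^1.25 = 4.01797
RVP_blend = 4.01797^(1/1.25) = 3.042

3.042 psi


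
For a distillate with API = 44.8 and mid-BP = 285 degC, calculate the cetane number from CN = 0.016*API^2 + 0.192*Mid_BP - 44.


CN = 0.016 * 44.8^2 + 0.192 * 285 - 44
CN = 32.11264 + 54.72 - 44 = 42.83264

42.83264


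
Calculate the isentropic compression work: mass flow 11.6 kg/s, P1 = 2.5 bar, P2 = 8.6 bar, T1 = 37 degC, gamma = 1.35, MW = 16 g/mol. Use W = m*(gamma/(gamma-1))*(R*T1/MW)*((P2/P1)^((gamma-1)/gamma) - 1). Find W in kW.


Isentropic work: W = m*(gamma/(gamma-1))*(R*T1/MW)*((P2/P1)^((gamma-1)/gamma) - 1)
T1 = 37 + 273.15 = 310.15 K
Pressure ratio = 8.6 / 2.5 = 3.44
Exponent = (1.35 - 1)/1.35 = 0.259259
(P2/P1)^exp - 1 = 3.44^0.259259 - 1 = 0.377551
W = 11.6 * 1.35 / 0.35 * 8.314 * 310.15 / 16 * 0.377551 = 2722

2722 kW


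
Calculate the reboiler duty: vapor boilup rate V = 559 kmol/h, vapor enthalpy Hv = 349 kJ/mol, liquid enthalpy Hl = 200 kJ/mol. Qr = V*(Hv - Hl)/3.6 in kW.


Qr = 559 * (349 - 200) / 3.6 = 559 * 149 / 3.6 = 23140

23140 kW


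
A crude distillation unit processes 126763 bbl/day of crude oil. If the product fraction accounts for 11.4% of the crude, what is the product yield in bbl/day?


Crude throughput = 126763 bbl/day
Fraction yield = 11.4%
yield = throughput * fraction / 100
yield = 126763 * 11.4 / 100 = 14450.982

14450.982 bbl/day


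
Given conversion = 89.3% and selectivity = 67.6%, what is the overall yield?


Overall yield = conversion (%) * selectivity (%) / 100
Conversion = 89.3%, Selectivity = 67.6%
Y = 89.3 * 67.6 / 100
= 60.3668 %

60.3668 %


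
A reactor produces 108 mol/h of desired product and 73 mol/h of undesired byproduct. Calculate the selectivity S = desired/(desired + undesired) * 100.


Selectivity = desired / (desired + undesired) * 100
Total products = 108 + 73 = 181 mol/h
S = 108 / 181 * 100
= 0.5967 * 100
= 59.67 %

59.67 %


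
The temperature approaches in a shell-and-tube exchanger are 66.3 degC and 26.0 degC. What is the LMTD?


LMTD = (dT1 - dT2) / ln(dT1/dT2)
= (66.3 - 26.0) / ln(66.3 / 26.0) = 40.3 / 0.936093 = 43.05

43.05 degC


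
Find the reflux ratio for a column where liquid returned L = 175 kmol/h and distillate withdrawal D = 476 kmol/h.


Reflux ratio definition: R = L / D (liquid returned / distillate withdrawn)
L = 175 kmol/h, D = 476 kmol/h
R = 175 / 476 = 0.3676

0.3676


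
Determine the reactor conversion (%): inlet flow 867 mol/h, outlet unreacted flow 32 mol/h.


X = (F_in - F_out) / F_in * 100
Moles reacted = 867 - 32 = 835
X = 835 / 867 * 100
= 0.9631 * 100
= 96.31 %

96.31 %


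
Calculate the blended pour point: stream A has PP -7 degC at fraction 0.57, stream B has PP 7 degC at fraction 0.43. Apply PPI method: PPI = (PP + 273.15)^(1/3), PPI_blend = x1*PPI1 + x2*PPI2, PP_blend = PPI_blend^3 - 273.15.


PPI_1 = (-7 + 273.15)^(1/3) = 6.432436
PPI_2 = (7 + 273.15)^(1/3) = 6.543301
PPI_blend = 0.57 * 6.432436 + 0.43 * 6.543301 = 6.480108
PP_blend = 6.480108^3 - 273.15 = 272.1114 - 273.15 = -1.04

-1.04 degC


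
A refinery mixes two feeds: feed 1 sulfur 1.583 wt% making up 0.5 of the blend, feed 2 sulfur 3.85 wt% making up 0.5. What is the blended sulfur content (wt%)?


Linear sulfur blending: S_blend = x1*S1 + x2*S2
Contribution 1: 0.5 * 1.583 = 0.7915 wt%
Contribution 2: 0.5 * 3.85 = 1.925 wt%
S_blend = 0.7915 + 1.925 = 2.7165

2.7165 wt%


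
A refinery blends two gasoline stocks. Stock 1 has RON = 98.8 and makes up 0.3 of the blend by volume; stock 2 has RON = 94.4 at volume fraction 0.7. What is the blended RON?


Linear blending: RON_blend = sum(vi * RONi)
Contribution 1: 0.3 * 98.8 = 29.64
Contribution 2: 0.7 * 94.4 = 66.08
RON_blend = 29.64 + 66.08 = 95.72

95.72


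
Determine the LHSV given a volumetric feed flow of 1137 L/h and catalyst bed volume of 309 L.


LHSV = volumetric feed rate / catalyst volume
= 1137 L/h / 309 L
= 3.680 h^-1

3.680 h^-1


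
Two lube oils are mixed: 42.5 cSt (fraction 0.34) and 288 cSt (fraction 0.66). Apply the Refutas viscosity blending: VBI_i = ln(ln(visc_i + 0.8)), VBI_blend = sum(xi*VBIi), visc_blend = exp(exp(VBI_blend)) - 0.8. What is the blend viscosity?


Refutas method: VBN_i = 14.534*ln(ln(visc_i + 0.8)) + 10.975, blended linearly by mass fraction; since VBN is linear in VBI_i = ln(ln(visc_i + 0.8)) and the fractions sum to 1, blend VBI directly: visc = exp(exp(VBI_blend)) - 0.8
VBI_1 = ln(ln(42.5 + 0.8)) = 1.32658
VBI_2 = ln(ln(288 + 0.8)) = 1.73444
VBI_blend = 0.34 * 1.32658 + 0.66 * 1.73444 = 1.59577
visc_blend = exp(exp(1.59577)) - 0.8 = 137.9

137.9 cSt


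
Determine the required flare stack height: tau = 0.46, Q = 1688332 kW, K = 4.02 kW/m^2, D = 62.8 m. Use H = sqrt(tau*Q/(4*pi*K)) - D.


tau*Q/(4*pi*K) = 0.46 * 1688332 / (4 * pi * 4.02) = 15373.7
sqrt(15373.7) = 123.991
H = 123.991 - 62.8 = 61.19

61.19 m


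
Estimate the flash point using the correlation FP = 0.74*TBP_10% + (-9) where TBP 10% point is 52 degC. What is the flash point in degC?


FP = 0.74 * 52 + (-9) = 29.48

29.48 degC


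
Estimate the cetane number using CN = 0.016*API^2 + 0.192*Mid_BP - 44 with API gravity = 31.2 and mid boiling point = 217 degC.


CN = 0.016 * 31.2^2 + 0.192 * 217 - 44
CN = 15.57504 + 41.664 - 44 = 13.23904

13.23904


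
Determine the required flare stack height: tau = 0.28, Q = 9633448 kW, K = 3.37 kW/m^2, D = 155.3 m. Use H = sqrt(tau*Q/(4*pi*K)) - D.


tau*Q/(4*pi*K) = 0.28 * 9633448 / (4 * pi * 3.37) = 63694.2
sqrt(63694.2) = 252.377
H = 252.377 - 155.3 = 97.08

97.08 m


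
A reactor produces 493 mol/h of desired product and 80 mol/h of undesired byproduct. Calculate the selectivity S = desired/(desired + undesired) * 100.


Selectivity = desired / (desired + undesired) * 100
Total products = 493 + 80 = 573 mol/h
S = 493 / 573 * 100
= 0.8604 * 100
= 86.04 %

86.04 %


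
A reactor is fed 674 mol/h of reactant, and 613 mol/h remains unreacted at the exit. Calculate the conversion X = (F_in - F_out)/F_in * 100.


X = (F_in - F_out) / F_in * 100
Moles reacted = 674 - 613 = 61
X = 61 / 674 * 100
= 0.09050 * 100
= 9.050 %

9.050 %


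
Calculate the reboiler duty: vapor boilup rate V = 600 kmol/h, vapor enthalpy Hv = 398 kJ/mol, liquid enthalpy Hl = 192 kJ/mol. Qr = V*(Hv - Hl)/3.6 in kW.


Qr = 600 * (398 - 192) / 3.6 = 600 * 206 / 3.6 = 34330

34330 kW


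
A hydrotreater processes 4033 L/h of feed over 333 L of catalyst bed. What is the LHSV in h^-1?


LHSV = volumetric feed rate / catalyst volume
= 4033 L/h / 333 L
= 12.11 h^-1

12.11 h^-1


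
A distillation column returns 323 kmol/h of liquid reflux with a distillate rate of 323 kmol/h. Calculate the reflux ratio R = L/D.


Reflux ratio definition: R = L / D (liquid returned / distillate withdrawn)
L = 323 kmol/h, D = 323 kmol/h
R = 323 / 323 = 1.000

1.000


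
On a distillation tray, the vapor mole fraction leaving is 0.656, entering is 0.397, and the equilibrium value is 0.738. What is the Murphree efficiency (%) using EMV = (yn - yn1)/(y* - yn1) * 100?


Murphree vapor efficiency: EMV = (y_n - y_(n-1)) / (y*_n - y_(n-1)) * 100
EMV = (0.656 - 0.397) / (0.738 - 0.397) * 100 = 0.259 / 0.341 * 100 = 75.95

75.95 %


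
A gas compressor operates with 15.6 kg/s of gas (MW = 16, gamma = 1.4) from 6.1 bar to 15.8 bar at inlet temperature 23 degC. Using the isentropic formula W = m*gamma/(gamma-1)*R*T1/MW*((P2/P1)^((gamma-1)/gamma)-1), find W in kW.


Isentropic work: W = m*(gamma/(gamma-1))*(R*T1/MW)*((P2/P1)^((gamma-1)/gamma) - 1)
T1 = 23 + 273.15 = 296.15 K
Pressure ratio = 15.8 / 6.1 = 2.59016
Exponent = (1.4 - 1)/1.4 = 0.285714
(P2/P1)^exp - 1 = 2.59016^0.285714 - 1 = 0.312482
W = 15.6 * 1.4 / 0.4 * 8.314 * 296.15 / 16 * 0.312482 = 2626

2626 kW


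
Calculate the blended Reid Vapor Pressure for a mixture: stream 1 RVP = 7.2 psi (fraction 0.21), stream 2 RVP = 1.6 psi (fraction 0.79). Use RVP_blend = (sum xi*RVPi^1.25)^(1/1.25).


Chevron index: RVP_blend = (sum xi*RVPi^1.25)^(1/1.25)
RVP^1.25 terms: 0.21 * 7.2^1.25 + 0.79 * 1.6^1.25 = 3.89836
RVP_blend = 3.89836^(1/1.25) = 2.970

2.970 psi


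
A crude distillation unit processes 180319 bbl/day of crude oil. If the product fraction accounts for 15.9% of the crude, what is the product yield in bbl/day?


Crude throughput = 180319 bbl/day
Fraction yield = 15.9%
yield = throughput * fraction / 100
yield = 180319 * 15.9 / 100 = 28670.721

28670.721 bbl/day


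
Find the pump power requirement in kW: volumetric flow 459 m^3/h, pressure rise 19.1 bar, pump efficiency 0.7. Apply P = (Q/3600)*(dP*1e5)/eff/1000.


Q = 459 / 3600 = 0.1275 m^3/s
P = 0.1275 * (19.1 * 1e5) / 0.7 / 1000 = 347.9

347.9 kW


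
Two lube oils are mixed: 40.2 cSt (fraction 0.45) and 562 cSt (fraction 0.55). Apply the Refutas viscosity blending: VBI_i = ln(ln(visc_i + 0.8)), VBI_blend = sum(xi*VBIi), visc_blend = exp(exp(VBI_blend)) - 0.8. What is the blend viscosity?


Refutas method: VBN_i = 14.534*ln(ln(visc_i + 0.8)) + 10.975, blended linearly by mass fraction; since VBN is linear in VBI_i = ln(ln(visc_i + 0.8)) and the fractions sum to 1, blend VBI directly: visc = exp(exp(VBI_blend)) - 0.8
VBI_1 = ln(ln(40.2 + 0.8)) = 1.31199
VBI_2 = ln(ln(562 + 0.8)) = 1.84576
VBI_blend = 0.45 * 1.31199 + 0.55 * 1.84576 = 1.60556
visc_blend = exp(exp(1.60556)) - 0.8 = 144.8

144.8 cSt


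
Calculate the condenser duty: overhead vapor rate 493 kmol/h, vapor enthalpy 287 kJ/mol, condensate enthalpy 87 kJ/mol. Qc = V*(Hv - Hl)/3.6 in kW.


Qc = 493 * (287 - 87) / 3.6 = 493 * 200 / 3.6 = 27390

27390 kW


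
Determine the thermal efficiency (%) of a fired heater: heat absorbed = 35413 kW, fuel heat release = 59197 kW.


Furnace efficiency = Q_absorbed / Q_fuel * 100
= 35413 / 59197 * 100 = 59.82

59.82 %


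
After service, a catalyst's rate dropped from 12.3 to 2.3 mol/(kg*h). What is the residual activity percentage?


Activity (%) = (rate_used / rate_fresh) * 100
rate_used = 2.3, rate_fresh = 12.3
= (2.3 / 12.3) * 100
= 0.1870 * 100 = 18.70

18.70 %


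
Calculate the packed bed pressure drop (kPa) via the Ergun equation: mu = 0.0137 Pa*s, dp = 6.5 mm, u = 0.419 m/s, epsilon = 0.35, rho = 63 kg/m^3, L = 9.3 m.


dp = 6.5 mm = 0.0065 m
Viscous term = 150*0.0137*0.419*(1-0.35)^2 / (0.0065^2*0.35^3) = 200827
Inertial term = 1.75*63*0.419^2*(1-0.35) / (0.0065*0.35^3) = 45144.3
dP/L = 200827 + 45144.3 = 245971 Pa/m
dP = 245971 * 9.3 / 1000 = 2288 kPa

2288 kPa


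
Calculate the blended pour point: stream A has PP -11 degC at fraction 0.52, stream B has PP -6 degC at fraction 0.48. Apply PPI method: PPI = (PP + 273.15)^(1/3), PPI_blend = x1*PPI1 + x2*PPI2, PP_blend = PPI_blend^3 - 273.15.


PPI_1 = (-11 + 273.15)^(1/3) = 6.400049
PPI_2 = (-6 + 273.15)^(1/3) = 6.440482
PPI_blend = 0.52 * 6.400049 + 0.48 * 6.440482 = 6.419457
PP_blend = 6.419457^3 - 273.15 = 264.5422 - 273.15 = -8.61

-8.61 degC


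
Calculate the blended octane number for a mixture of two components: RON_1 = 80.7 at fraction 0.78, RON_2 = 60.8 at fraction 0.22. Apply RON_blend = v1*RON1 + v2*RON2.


Linear blending: RON_blend = sum(vi * RONi)
Contribution 1: 0.78 * 80.7 = 62.946
Contribution 2: 0.22 * 60.8 = 13.376
RON_blend = 62.946 + 13.376 = 76.322

76.322


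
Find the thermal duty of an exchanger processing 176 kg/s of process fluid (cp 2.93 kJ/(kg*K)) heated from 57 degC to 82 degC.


Q = m_dot * cp * delta_T
delta_T = 82 - 57 = 25 K
Q = 176 * 2.93 * 25
= 515.68 * 25
= 12892 kW

12892 kW


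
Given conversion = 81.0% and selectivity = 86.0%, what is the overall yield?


Overall yield = conversion (%) * selectivity (%) / 100
Conversion = 81.0%, Selectivity = 86.0%
Y = 81.0 * 86.0 / 100
= 69.66 %

69.66 %


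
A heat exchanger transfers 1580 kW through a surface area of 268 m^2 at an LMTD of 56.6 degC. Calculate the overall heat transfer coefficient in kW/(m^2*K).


From Q = U*A*LMTD, U = Q / (A * LMTD)
U = 1580 / (268 * 56.6) = 1580 / 15168.8 = 0.1042

0.1042 kW/(m^2*K)


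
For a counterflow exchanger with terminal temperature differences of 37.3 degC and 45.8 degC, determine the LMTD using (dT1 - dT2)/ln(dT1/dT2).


LMTD = (dT1 - dT2) / ln(dT1/dT2)
= (37.3 - 45.8) / ln(37.3 / 45.8) = -8.5 / -0.205291 = 41.40

41.40 degC


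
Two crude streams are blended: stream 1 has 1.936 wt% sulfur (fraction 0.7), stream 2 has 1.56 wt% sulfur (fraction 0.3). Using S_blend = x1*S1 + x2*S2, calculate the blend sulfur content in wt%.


Linear sulfur blending: S_blend = x1*S1 + x2*S2
Contribution 1: 0.7 * 1.936 = 1.3552 wt%
Contribution 2: 0.3 * 1.56 = 0.468 wt%
S_blend = 1.3552 + 0.468 = 1.8232

1.8232 wt%


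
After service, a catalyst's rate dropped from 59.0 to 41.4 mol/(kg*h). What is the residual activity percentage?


Activity (%) = (rate_used / rate_fresh) * 100
rate_used = 41.4, rate_fresh = 59.0
= (41.4 / 59.0) * 100
= 0.7017 * 100 = 70.17

70.17 %


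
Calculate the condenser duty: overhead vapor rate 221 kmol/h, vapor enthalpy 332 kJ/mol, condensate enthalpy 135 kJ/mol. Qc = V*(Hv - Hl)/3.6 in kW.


Qc = 221 * (332 - 135) / 3.6 = 221 * 197 / 3.6 = 12090

12090 kW


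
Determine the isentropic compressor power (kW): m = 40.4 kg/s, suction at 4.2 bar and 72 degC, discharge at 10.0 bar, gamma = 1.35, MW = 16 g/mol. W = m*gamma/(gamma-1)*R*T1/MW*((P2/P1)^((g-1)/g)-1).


Isentropic work: W = m*(gamma/(gamma-1))*(R*T1/MW)*((P2/P1)^((gamma-1)/gamma) - 1)
T1 = 72 + 273.15 = 345.15 K
Pressure ratio = 10.0 / 4.2 = 2.38095
Exponent = (1.35 - 1)/1.35 = 0.259259
(P2/P1)^exp - 1 = 2.38095^0.259259 - 1 = 0.252206
W = 40.4 * 1.35 / 0.35 * 8.314 * 345.15 / 16 * 0.252206 = 7049

7049 kW


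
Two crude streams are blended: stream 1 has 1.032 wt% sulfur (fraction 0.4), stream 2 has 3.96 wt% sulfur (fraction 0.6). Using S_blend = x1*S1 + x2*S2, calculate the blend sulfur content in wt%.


Linear sulfur blending: S_blend = x1*S1 + x2*S2
Contribution 1: 0.4 * 1.032 = 0.4128 wt%
Contribution 2: 0.6 * 3.96 = 2.376 wt%
S_blend = 0.4128 + 2.376 = 2.7888

2.7888 wt%


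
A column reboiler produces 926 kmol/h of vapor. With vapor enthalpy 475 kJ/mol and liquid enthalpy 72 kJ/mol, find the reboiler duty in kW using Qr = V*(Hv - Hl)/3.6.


Qr = 926 * (475 - 72) / 3.6 = 926 * 403 / 3.6 = 103700

103700 kW


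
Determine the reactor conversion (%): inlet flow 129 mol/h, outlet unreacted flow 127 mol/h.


X = (F_in - F_out) / F_in * 100
Moles reacted = 129 - 127 = 2
X = 2 / 129 * 100
= 0.01550 * 100
= 1.550 %

1.550 %


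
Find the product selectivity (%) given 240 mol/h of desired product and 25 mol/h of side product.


Selectivity = desired / (desired + undesired) * 100
Total products = 240 + 25 = 265 mol/h
S = 240 / 265 * 100
= 0.9057 * 100
= 90.57 %

90.57 %


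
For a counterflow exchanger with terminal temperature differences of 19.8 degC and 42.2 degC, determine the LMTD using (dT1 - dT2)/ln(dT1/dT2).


LMTD = (dT1 - dT2) / ln(dT1/dT2)
= (19.8 - 42.2) / ln(19.8 / 42.2) = -22.4 / -0.756738 = 29.60

29.60 degC


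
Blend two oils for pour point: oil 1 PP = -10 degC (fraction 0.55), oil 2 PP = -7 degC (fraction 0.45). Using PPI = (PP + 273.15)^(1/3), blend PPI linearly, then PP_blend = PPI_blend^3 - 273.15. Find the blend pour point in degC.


PPI_1 = (-10 + 273.15)^(1/3) = 6.408176
PPI_2 = (-7 + 273.15)^(1/3) = 6.432436
PPI_blend = 0.55 * 6.408176 + 0.45 * 6.432436 = 6.419093
PP_blend = 6.419093^3 - 273.15 = 264.4972 - 273.15 = -8.65

-8.65 degC


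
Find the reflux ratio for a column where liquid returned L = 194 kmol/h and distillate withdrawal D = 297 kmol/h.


Reflux ratio definition: R = L / D (liquid returned / distillate withdrawn)
L = 194 kmol/h, D = 297 kmol/h
R = 194 / 297 = 0.6532

0.6532


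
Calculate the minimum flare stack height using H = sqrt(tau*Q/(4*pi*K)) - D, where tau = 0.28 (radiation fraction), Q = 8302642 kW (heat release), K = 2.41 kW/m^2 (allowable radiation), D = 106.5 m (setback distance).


tau*Q/(4*pi*K) = 0.28 * 8302642 / (4 * pi * 2.41) = 76762.2
sqrt(76762.2) = 277.06
H = 277.06 - 106.5 = 170.6

170.6 m


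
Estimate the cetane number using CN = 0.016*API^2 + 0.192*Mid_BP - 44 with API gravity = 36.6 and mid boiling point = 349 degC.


CN = 0.016 * 36.6^2 + 0.192 * 349 - 44
CN = 21.43296 + 67.008 - 44 = 44.44096

44.44096


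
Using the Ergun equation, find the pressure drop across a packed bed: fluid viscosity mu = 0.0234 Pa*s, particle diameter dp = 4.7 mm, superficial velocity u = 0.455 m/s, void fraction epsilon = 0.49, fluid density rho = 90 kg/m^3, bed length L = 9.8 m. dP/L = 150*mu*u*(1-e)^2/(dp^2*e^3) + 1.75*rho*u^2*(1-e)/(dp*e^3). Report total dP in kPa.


dp = 4.7 mm = 0.0047 m
Viscous term = 150*0.0234*0.455*(1-0.49)^2 / (0.0047^2*0.49^3) = 159836
Inertial term = 1.75*90*0.455^2*(1-0.49) / (0.0047*0.49^3) = 30073.7
dP/L = 159836 + 30073.7 = 189910 Pa/m
dP = 189910 * 9.8 / 1000 = 1861 kPa

1861 kPa


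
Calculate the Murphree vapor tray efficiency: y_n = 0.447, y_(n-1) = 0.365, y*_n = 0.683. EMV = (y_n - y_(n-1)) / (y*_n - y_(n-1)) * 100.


Murphree vapor efficiency: EMV = (y_n - y_(n-1)) / (y*_n - y_(n-1)) * 100
EMV = (0.447 - 0.365) / (0.683 - 0.365) * 100 = 0.082 / 0.318 * 100 = 25.79

25.79 %


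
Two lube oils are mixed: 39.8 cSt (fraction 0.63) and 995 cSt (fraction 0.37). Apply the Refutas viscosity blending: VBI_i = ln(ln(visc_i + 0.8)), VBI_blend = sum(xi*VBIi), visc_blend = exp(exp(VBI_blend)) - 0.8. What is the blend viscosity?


Refutas method: VBN_i = 14.534*ln(ln(visc_i + 0.8)) + 10.975, blended linearly by mass fraction; since VBN is linear in VBI_i = ln(ln(visc_i + 0.8)) and the fractions sum to 1, blend VBI directly: visc = exp(exp(VBI_blend)) - 0.8
VBI_1 = ln(ln(39.8 + 0.8)) = 1.30935
VBI_2 = ln(ln(995 + 0.8)) = 1.93204
VBI_blend = 0.63 * 1.30935 + 0.37 * 1.93204 = 1.53975
visc_blend = exp(exp(1.53975)) - 0.8 = 105.2

105.2 cSt


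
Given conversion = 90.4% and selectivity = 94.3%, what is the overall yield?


Overall yield = conversion (%) * selectivity (%) / 100
Conversion = 90.4%, Selectivity = 94.3%
Y = 90.4 * 94.3 / 100
= 85.2472 %

85.2472 %


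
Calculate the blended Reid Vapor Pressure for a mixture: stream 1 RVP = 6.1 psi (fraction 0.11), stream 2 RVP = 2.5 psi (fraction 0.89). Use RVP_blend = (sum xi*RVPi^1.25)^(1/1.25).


Chevron index: RVP_blend = (sum xi*RVPi^1.25)^(1/1.25)
RVP^1.25 terms: 0.11 * 6.1^1.25 + 0.89 * 2.5^1.25 = 3.85231
RVP_blend = 3.85231^(1/1.25) = 2.942

2.942 psi


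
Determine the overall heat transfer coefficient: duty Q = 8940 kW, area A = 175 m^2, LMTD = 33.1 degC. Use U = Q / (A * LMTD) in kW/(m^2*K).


From Q = U*A*LMTD, U = Q / (A * LMTD)
U = 8940 / (175 * 33.1) = 8940 / 5792.5 = 1.543

1.543 kW/(m^2*K)


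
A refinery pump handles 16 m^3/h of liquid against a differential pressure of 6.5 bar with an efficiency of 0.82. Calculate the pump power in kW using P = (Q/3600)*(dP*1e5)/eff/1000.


Q = 16 / 3600 = 0.00444444 m^3/s
P = 0.00444444 * (6.5 * 1e5) / 0.82 / 1000 = 3.523

3.523 kW


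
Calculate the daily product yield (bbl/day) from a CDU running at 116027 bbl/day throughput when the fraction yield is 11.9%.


Crude throughput = 116027 bbl/day
Fraction yield = 11.9%
yield = throughput * fraction / 100
yield = 116027 * 11.9 / 100 = 13807.213

13807.213 bbl/day


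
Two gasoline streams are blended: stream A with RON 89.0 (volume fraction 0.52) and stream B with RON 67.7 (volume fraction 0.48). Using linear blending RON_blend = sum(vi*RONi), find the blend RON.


Linear blending: RON_blend = sum(vi * RONi)
Contribution 1: 0.52 * 89.0 = 46.28
Contribution 2: 0.48 * 67.7 = 32.496
RON_blend = 46.28 + 32.496 = 78.776

78.776


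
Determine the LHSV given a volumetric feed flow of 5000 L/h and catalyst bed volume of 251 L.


LHSV = volumetric feed rate / catalyst volume
= 5000 L/h / 251 L
= 19.92 h^-1

19.92 h^-1


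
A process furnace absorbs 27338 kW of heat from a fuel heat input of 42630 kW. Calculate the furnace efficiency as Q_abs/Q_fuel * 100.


Furnace efficiency = Q_absorbed / Q_fuel * 100
= 27338 / 42630 * 100 = 64.13

64.13 %


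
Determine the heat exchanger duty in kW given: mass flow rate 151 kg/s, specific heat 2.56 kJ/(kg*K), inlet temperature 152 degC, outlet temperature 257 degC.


Q = m_dot * cp * delta_T
delta_T = 257 - 152 = 105 K
Q = 151 * 2.56 * 105
= 386.56 * 105
= 40588.8 kW

40588.8 kW


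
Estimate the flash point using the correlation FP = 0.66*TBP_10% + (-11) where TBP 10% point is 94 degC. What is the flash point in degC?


FP = 0.66 * 94 + (-11) = 51.04

51.04 degC


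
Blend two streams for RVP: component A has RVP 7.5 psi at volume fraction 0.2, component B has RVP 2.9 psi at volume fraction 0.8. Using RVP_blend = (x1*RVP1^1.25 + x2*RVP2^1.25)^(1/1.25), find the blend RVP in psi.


Chevron index: RVP_blend = (sum xi*RVPi^1.25)^(1/1.25)
RVP^1.25 terms: 0.2 * 7.5^1.25 + 0.8 * 2.9^1.25 = 5.50984
RVP_blend = 5.50984^(1/1.25) = 3.917

3.917 psi


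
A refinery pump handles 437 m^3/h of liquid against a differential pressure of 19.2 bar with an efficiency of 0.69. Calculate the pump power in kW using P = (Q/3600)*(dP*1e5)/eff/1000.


Q = 437 / 3600 = 0.121389 m^3/s
P = 0.121389 * (19.2 * 1e5) / 0.69 / 1000 = 337.8

337.8 kW


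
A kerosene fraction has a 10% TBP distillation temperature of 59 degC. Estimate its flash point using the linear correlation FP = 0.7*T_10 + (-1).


FP = 0.7 * 59 + (-1) = 40.3

40.3 degC


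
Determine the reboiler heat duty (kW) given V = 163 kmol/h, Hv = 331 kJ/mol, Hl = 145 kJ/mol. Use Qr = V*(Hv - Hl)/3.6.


Qr = 163 * (331 - 145) / 3.6 = 163 * 186 / 3.6 = 8422

8422 kW


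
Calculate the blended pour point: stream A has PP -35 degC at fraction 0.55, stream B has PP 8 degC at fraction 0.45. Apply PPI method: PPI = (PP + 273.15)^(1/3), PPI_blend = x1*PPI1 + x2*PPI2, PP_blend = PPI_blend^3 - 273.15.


PPI_1 = (-35 + 273.15)^(1/3) = 6.198456
PPI_2 = (8 + 273.15)^(1/3) = 6.551077
PPI_blend = 0.55 * 6.198456 + 0.45 * 6.551077 = 6.357135
PP_blend = 6.357135^3 - 273.15 = 256.9119 - 273.15 = -16.24

-16.24 degC


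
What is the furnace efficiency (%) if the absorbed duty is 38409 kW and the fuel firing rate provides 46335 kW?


Furnace efficiency = Q_absorbed / Q_fuel * 100
= 38409 / 46335 * 100 = 82.89

82.89 %


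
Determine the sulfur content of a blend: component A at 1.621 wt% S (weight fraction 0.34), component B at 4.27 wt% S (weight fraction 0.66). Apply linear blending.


Linear sulfur blending: S_blend = x1*S1 + x2*S2
Contribution 1: 0.34 * 1.621 = 0.55114 wt%
Contribution 2: 0.66 * 4.27 = 2.8182 wt%
S_blend = 0.55114 + 2.8182 = 3.36934

3.36934 wt%


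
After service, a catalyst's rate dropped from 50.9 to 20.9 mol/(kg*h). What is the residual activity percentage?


Activity (%) = (rate_used / rate_fresh) * 100
rate_used = 20.9, rate_fresh = 50.9
= (20.9 / 50.9) * 100
= 0.4106 * 100 = 41.06

41.06 %


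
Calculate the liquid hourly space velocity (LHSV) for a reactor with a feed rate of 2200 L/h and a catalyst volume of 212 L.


LHSV = volumetric feed rate / catalyst volume
= 2200 L/h / 212 L
= 10.38 h^-1

10.38 h^-1


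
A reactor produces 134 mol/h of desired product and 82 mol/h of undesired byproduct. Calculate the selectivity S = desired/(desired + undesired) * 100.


Selectivity = desired / (desired + undesired) * 100
Total products = 134 + 82 = 216 mol/h
S = 134 / 216 * 100
= 0.6204 * 100
= 62.04 %

62.04 %


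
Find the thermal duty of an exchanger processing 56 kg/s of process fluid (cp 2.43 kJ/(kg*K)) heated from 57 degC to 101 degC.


Q = m_dot * cp * delta_T
delta_T = 101 - 57 = 44 K
Q = 56 * 2.43 * 44
= 136.08 * 44
= 5987.52 kW

5987.52 kW


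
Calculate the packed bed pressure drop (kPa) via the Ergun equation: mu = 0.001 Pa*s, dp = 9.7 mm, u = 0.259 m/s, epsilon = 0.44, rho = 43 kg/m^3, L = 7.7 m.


dp = 9.7 mm = 0.0097 m
Viscous term = 150*0.001*0.259*(1-0.44)^2 / (0.0097^2*0.44^3) = 1520.08
Inertial term = 1.75*43*0.259^2*(1-0.44) / (0.0097*0.44^3) = 3421.09
dP/L = 1520.08 + 3421.09 = 4941.17 Pa/m
dP = 4941.17 * 7.7 / 1000 = 38.05 kPa

38.05 kPa


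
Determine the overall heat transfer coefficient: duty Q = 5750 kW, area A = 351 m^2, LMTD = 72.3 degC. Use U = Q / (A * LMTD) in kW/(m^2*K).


From Q = U*A*LMTD, U = Q / (A * LMTD)
U = 5750 / (351 * 72.3) = 5750 / 25377.3 = 0.2266

0.2266 kW/(m^2*K)


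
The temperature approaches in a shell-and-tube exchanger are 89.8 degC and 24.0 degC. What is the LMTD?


LMTD = (dT1 - dT2) / ln(dT1/dT2)
= (89.8 - 24.0) / ln(89.8 / 24.0) = 65.8 / 1.31953 = 49.87

49.87 degC


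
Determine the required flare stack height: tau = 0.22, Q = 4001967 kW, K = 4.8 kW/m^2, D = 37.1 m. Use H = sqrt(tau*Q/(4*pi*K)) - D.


tau*Q/(4*pi*K) = 0.22 * 4001967 / (4 * pi * 4.8) = 14596.4
sqrt(14596.4) = 120.816
H = 120.816 - 37.1 = 83.72

83.72 m


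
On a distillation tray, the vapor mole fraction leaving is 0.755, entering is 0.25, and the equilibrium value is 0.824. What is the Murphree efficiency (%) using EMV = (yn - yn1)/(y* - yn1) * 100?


Murphree vapor efficiency: EMV = (y_n - y_(n-1)) / (y*_n - y_(n-1)) * 100
EMV = (0.755 - 0.25) / (0.824 - 0.25) * 100 = 0.505 / 0.574 * 100 = 87.98

87.98 %


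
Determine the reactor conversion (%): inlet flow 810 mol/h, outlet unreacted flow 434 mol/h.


X = (F_in - F_out) / F_in * 100
Moles reacted = 810 - 434 = 376
X = 376 / 810 * 100
= 0.4642 * 100
= 46.42 %

46.42 %


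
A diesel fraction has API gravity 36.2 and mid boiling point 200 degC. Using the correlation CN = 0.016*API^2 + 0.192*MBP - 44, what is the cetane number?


CN = 0.016 * 36.2^2 + 0.192 * 200 - 44
CN = 20.96704 + 38.4 - 44 = 15.36704

15.36704


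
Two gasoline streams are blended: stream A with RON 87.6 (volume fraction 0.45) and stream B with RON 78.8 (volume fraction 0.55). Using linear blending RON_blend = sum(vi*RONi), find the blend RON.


Linear blending: RON_blend = sum(vi * RONi)
Contribution 1: 0.45 * 87.6 = 39.42
Contribution 2: 0.55 * 78.8 = 43.34
RON_blend = 39.42 + 43.34 = 82.76

82.76


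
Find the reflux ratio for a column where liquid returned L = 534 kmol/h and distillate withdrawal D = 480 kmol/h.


Reflux ratio definition: R = L / D (liquid returned / distillate withdrawn)
L = 534 kmol/h, D = 480 kmol/h
R = 534 / 480 = 1.113

1.113


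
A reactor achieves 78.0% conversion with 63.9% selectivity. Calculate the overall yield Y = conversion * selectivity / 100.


Overall yield = conversion (%) * selectivity (%) / 100
Conversion = 78.0%, Selectivity = 63.9%
Y = 78.0 * 63.9 / 100
= 49.842 %

49.842 %


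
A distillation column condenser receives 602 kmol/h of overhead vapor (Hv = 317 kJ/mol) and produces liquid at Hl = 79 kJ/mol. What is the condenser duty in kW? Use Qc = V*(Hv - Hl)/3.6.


Qc = 602 * (317 - 79) / 3.6 = 602 * 238 / 3.6 = 39800

39800 kW


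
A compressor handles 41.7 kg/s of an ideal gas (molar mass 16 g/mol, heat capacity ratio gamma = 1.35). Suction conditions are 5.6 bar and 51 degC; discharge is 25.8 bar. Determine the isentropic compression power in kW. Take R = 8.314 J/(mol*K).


Isentropic work: W = m*(gamma/(gamma-1))*(R*T1/MW)*((P2/P1)^((gamma-1)/gamma) - 1)
T1 = 51 + 273.15 = 324.15 K
Pressure ratio = 25.8 / 5.6 = 4.60714
Exponent = (1.35 - 1)/1.35 = 0.259259
(P2/P1)^exp - 1 = 4.60714^0.259259 - 1 = 0.485938
W = 41.7 * 1.35 / 0.35 * 8.314 * 324.15 / 16 * 0.485938 = 13160

13160 kW


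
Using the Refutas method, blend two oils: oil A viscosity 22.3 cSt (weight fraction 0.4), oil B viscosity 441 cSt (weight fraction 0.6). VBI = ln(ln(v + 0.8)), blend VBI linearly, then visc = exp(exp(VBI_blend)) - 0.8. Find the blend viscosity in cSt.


Refutas method: VBN_i = 14.534*ln(ln(visc_i + 0.8)) + 10.975, blended linearly by mass fraction; since VBN is linear in VBI_i = ln(ln(visc_i + 0.8)) and the fractions sum to 1, blend VBI directly: visc = exp(exp(VBI_blend)) - 0.8
VBI_1 = ln(ln(22.3 + 0.8)) = 1.14417
VBI_2 = ln(ln(441 + 0.8)) = 1.80679
VBI_blend = 0.4 * 1.14417 + 0.6 * 1.80679 = 1.54174
visc_blend = exp(exp(1.54174)) - 0.8 = 106.2

106.2 cSt


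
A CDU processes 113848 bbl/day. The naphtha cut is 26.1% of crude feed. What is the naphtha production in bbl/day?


Crude throughput = 113848 bbl/day
Fraction yield = 26.1%
yield = throughput * fraction / 100
yield = 113848 * 26.1 / 100 = 29714.328

29714.328 bbl/day


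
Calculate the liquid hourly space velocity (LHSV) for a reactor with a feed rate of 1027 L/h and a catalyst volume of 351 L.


LHSV = volumetric feed rate / catalyst volume
= 1027 L/h / 351 L
= 2.926 h^-1

2.926 h^-1


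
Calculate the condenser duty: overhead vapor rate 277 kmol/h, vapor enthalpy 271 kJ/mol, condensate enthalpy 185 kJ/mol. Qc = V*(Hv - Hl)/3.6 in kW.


Qc = 277 * (271 - 185) / 3.6 = 277 * 86 / 3.6 = 6617

6617 kW


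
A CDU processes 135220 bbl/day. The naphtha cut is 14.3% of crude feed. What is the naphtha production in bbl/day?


Crude throughput = 135220 bbl/day
Fraction yield = 14.3%
yield = throughput * fraction / 100
yield = 135220 * 14.3 / 100 = 19336.46

19336.46 bbl/day


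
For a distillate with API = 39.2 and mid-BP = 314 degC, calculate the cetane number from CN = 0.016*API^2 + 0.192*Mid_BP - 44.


CN = 0.016 * 39.2^2 + 0.192 * 314 - 44
CN = 24.58624 + 60.288 - 44 = 40.87424

40.87424


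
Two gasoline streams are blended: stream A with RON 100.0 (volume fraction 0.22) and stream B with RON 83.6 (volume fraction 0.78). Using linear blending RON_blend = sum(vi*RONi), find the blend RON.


Linear blending: RON_blend = sum(vi * RONi)
Contribution 1: 0.22 * 100.0 = 22
Contribution 2: 0.78 * 83.6 = 65.208
RON_blend = 22 + 65.208 = 87.208

87.208


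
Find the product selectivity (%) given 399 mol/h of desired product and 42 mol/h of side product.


Selectivity = desired / (desired + undesired) * 100
Total products = 399 + 42 = 441 mol/h
S = 399 / 441 * 100
= 0.9048 * 100
= 90.48 %

90.48 %


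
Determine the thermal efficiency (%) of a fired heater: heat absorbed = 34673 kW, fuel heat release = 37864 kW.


Furnace efficiency = Q_absorbed / Q_fuel * 100
= 34673 / 37864 * 100 = 91.57

91.57 %


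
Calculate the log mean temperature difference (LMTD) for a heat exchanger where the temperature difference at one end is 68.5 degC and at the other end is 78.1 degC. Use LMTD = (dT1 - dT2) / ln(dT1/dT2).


LMTD = (dT1 - dT2) / ln(dT1/dT2)
= (68.5 - 78.1) / ln(68.5 / 78.1) = -9.6 / -0.131156 = 73.20

73.20 degC


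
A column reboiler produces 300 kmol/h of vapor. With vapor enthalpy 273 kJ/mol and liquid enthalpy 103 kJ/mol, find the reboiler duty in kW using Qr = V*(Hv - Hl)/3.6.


Qr = 300 * (273 - 103) / 3.6 = 300 * 170 / 3.6 = 14170

14170 kW


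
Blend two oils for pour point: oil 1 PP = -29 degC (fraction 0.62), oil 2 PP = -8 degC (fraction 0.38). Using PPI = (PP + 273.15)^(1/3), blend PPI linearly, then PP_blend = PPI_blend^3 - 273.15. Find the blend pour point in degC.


PPI_1 = (-29 + 273.15)^(1/3) = 6.25008
PPI_2 = (-8 + 273.15)^(1/3) = 6.42437
PPI_blend = 0.62 * 6.25008 + 0.38 * 6.42437 = 6.31631
PP_blend = 6.31631^3 - 273.15 = 251.9941 - 273.15 = -21.16

-21.16 degC


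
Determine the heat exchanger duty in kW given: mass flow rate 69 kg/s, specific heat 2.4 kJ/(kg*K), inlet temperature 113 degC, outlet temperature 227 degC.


Q = m_dot * cp * delta_T
delta_T = 227 - 113 = 114 K
Q = 69 * 2.4 * 114
= 165.6 * 114
= 18878.4 kW

18878.4 kW


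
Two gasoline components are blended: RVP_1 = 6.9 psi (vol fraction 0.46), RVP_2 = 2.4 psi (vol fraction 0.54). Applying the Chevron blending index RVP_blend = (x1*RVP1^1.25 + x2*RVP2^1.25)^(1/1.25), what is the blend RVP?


Chevron index: RVP_blend = (sum xi*RVPi^1.25)^(1/1.25)
RVP^1.25 terms: 0.46 * 6.9^1.25 + 0.54 * 2.4^1.25 = 6.7573
RVP_blend = 6.7573^(1/1.25) = 4.611

4.611 psi


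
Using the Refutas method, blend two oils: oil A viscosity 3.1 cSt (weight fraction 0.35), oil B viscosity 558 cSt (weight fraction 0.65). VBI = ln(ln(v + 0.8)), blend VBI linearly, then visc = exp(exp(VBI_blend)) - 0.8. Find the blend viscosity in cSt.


Refutas method: VBN_i = 14.534*ln(ln(visc_i + 0.8)) + 10.975, blended linearly by mass fraction; since VBN is linear in VBI_i = ln(ln(visc_i + 0.8)) and the fractions sum to 1, blend VBI directly: visc = exp(exp(VBI_blend)) - 0.8
VBI_1 = ln(ln(3.1 + 0.8)) = 0.308202
VBI_2 = ln(ln(558 + 0.8)) = 1.84464
VBI_blend = 0.35 * 0.308202 + 0.65 * 1.84464 = 1.30689
visc_blend = exp(exp(1.30689)) - 0.8 = 39.43

39.43 cSt


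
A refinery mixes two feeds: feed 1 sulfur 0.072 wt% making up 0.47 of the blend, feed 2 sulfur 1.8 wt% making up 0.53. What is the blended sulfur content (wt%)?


Linear sulfur blending: S_blend = x1*S1 + x2*S2
Contribution 1: 0.47 * 0.072 = 0.03384 wt%
Contribution 2: 0.53 * 1.8 = 0.954 wt%
S_blend = 0.03384 + 0.954 = 0.98784

0.98784 wt%


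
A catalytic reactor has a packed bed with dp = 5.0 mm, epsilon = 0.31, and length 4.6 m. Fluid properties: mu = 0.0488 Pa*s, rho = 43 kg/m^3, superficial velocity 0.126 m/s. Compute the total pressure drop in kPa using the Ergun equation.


dp = 5.0 mm = 0.005 m
Viscous term = 150*0.0488*0.126*(1-0.31)^2 / (0.005^2*0.31^3) = 589596
Inertial term = 1.75*43*0.126^2*(1-0.31) / (0.005*0.31^3) = 5534.03
dP/L = 589596 + 5534.03 = 595130 Pa/m
dP = 595130 * 4.6 / 1000 = 2738 kPa

2738 kPa


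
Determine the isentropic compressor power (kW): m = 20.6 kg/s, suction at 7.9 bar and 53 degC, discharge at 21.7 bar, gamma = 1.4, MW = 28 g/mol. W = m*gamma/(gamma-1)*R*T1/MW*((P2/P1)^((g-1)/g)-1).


Isentropic work: W = m*(gamma/(gamma-1))*(R*T1/MW)*((P2/P1)^((gamma-1)/gamma) - 1)
T1 = 53 + 273.15 = 326.15 K
Pressure ratio = 21.7 / 7.9 = 2.74684
Exponent = (1.4 - 1)/1.4 = 0.285714
(P2/P1)^exp - 1 = 2.74684^0.285714 - 1 = 0.334691
W = 20.6 * 1.4 / 0.4 * 8.314 * 326.15 / 28 * 0.334691 = 2337

2337 kW


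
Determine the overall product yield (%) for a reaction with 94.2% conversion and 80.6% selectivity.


Overall yield = conversion (%) * selectivity (%) / 100
Conversion = 94.2%, Selectivity = 80.6%
Y = 94.2 * 80.6 / 100
= 75.9252 %

75.9252 %


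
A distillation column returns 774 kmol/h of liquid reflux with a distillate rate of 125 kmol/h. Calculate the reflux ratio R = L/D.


Reflux ratio definition: R = L / D (liquid returned / distillate withdrawn)
L = 774 kmol/h, D = 125 kmol/h
R = 774 / 125 = 6.192

6.192


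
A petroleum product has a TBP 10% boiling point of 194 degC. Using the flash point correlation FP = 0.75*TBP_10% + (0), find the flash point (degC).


FP = 0.75 * 194 + (0) = 145.5

145.5 degC


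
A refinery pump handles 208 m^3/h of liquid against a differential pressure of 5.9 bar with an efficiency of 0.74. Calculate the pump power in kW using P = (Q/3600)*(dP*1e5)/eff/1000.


Q = 208 / 3600 = 0.0577778 m^3/s
P = 0.0577778 * (5.9 * 1e5) / 0.74 / 1000 = 46.07

46.07 kW


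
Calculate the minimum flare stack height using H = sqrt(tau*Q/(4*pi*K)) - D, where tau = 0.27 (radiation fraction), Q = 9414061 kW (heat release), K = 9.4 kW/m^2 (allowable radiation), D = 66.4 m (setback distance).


tau*Q/(4*pi*K) = 0.27 * 9414061 / (4 * pi * 9.4) = 21518.1
sqrt(21518.1) = 146.69
H = 146.69 - 66.4 = 80.29

80.29 m


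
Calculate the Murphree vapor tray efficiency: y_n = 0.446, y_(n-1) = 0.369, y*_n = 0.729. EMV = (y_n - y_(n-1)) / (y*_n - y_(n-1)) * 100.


Murphree vapor efficiency: EMV = (y_n - y_(n-1)) / (y*_n - y_(n-1)) * 100
EMV = (0.446 - 0.369) / (0.729 - 0.369) * 100 = 0.077 / 0.36 * 100 = 21.39

21.39 %


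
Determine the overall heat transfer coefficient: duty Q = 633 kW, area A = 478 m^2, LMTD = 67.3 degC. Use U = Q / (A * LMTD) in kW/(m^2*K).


From Q = U*A*LMTD, U = Q / (A * LMTD)
U = 633 / (478 * 67.3) = 633 / 32169.4 = 0.01968

0.01968 kW/(m^2*K)


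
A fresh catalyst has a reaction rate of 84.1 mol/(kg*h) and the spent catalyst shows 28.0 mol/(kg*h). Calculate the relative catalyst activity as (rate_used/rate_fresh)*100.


Activity (%) = (rate_used / rate_fresh) * 100
rate_used = 28.0, rate_fresh = 84.1
= (28.0 / 84.1) * 100
= 0.3329 * 100 = 33.29

33.29 %


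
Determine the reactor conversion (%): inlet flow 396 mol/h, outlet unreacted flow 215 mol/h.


X = (F_in - F_out) / F_in * 100
Moles reacted = 396 - 215 = 181
X = 181 / 396 * 100
= 0.4571 * 100
= 45.71 %

45.71 %


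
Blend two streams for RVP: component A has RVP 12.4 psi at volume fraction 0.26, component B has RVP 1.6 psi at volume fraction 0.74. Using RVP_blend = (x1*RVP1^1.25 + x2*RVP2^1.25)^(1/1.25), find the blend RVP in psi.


Chevron index: RVP_blend = (sum xi*RVPi^1.25)^(1/1.25)
RVP^1.25 terms: 0.26 * 12.4^1.25 + 0.74 * 1.6^1.25 = 7.38156
RVP_blend = 7.38156^(1/1.25) = 4.949

4.949 psi


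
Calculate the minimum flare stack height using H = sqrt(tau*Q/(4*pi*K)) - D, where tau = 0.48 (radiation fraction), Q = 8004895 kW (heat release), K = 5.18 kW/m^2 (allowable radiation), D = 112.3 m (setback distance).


tau*Q/(4*pi*K) = 0.48 * 8004895 / (4 * pi * 5.18) = 59027.9
sqrt(59027.9) = 242.957
H = 242.957 - 112.3 = 130.7

130.7 m


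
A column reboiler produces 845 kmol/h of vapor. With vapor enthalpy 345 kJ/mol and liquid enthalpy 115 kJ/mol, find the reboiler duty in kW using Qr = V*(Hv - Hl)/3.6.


Qr = 845 * (345 - 115) / 3.6 = 845 * 230 / 3.6 = 53990

53990 kW


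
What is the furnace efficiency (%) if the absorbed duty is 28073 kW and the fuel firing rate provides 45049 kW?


Furnace efficiency = Q_absorbed / Q_fuel * 100
= 28073 / 45049 * 100 = 62.32

62.32 %


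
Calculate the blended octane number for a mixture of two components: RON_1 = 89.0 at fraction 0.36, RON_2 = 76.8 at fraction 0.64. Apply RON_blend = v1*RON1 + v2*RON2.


Linear blending: RON_blend = sum(vi * RONi)
Contribution 1: 0.36 * 89.0 = 32.04
Contribution 2: 0.64 * 76.8 = 49.152
RON_blend = 32.04 + 49.152 = 81.192

81.192


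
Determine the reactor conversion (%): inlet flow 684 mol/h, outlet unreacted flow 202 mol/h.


X = (F_in - F_out) / F_in * 100
Moles reacted = 684 - 202 = 482
X = 482 / 684 * 100
= 0.7047 * 100
= 70.47 %

70.47 %


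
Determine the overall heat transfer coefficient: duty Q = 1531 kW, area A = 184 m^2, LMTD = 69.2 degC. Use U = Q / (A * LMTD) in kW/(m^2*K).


From Q = U*A*LMTD, U = Q / (A * LMTD)
U = 1531 / (184 * 69.2) = 1531 / 12732.8 = 0.1202

0.1202 kW/(m^2*K)


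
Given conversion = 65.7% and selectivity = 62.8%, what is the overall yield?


Overall yield = conversion (%) * selectivity (%) / 100
Conversion = 65.7%, Selectivity = 62.8%
Y = 65.7 * 62.8 / 100
= 41.2596 %

41.2596 %


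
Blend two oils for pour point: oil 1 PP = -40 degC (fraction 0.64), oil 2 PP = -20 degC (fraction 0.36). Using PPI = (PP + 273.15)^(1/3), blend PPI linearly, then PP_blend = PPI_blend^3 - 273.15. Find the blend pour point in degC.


PPI_1 = (-40 + 273.15)^(1/3) = 6.15477
PPI_2 = (-20 + 273.15)^(1/3) = 6.325953
PPI_blend = 0.64 * 6.15477 + 0.36 * 6.325953 = 6.216396
PP_blend = 6.216396^3 - 273.15 = 240.2238 - 273.15 = -32.93

-32.93 degC


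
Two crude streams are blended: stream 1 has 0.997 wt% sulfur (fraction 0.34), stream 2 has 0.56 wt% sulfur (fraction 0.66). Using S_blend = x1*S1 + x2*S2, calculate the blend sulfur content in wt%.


Linear sulfur blending: S_blend = x1*S1 + x2*S2
Contribution 1: 0.34 * 0.997 = 0.33898 wt%
Contribution 2: 0.66 * 0.56 = 0.3696 wt%
S_blend = 0.33898 + 0.3696 = 0.70858

0.70858 wt%
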